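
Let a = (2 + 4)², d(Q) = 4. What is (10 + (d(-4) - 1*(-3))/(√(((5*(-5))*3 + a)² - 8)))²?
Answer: 151349/1513 + 140*√1513/1513 ≈ 103.63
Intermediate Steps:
a = 36 (a = 6² = 36)
(10 + (d(-4) - 1*(-3))/(√(((5*(-5))*3 + a)² - 8)))² = (10 + (4 - 1*(-3))/(√(((5*(-5))*3 + 36)² - 8)))² = (10 + (4 + 3)/(√((-25*3 + 36)² - 8)))² = (10 + 7/(√((-75 + 36)² - 8)))² = (10 + 7/(√((-39)² - 8)))² = (10 + 7/(√(1521 - 8)))² = (10 + 7/(√1513))² = (10 + 7*(√1513/1513))² = (10 + 7*√1513/1513)²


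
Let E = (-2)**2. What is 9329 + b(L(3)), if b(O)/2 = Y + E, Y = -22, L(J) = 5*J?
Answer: 9293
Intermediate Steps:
E = 4
b(O) = -36 (b(O) = 2*(-22 + 4) = 2*(-18) = -36)
9329 + b(L(3)) = 9329 - 36 = 9293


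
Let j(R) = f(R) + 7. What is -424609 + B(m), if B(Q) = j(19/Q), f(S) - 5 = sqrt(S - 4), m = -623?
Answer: -424597 + 9*I*sqrt(19313)/623 ≈ -4.246e+5 + 2.0076*I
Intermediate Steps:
f(S) = 5 + sqrt(-4 + S) (f(S) = 5 + sqrt(S - 4) = 5 + sqrt(-4 + S))
j(R) = 12 + sqrt(-4 + R) (j(R) = (5 + sqrt(-4 + R)) + 7 = 12 + sqrt(-4 + R))
B(Q) = 12 + sqrt(-4 + 19/Q)
-424609 + B(m) = -424609 + (12 + sqrt(-4 + 19/(-623))) = -424609 + (12 + sqrt(-4 + 19*(-1/623))) = -424609 + (12 + sqrt(-4 - 19/623)) = -424609 + (12 + sqrt(-2511/623)) = -424609 + (12 + 9*I*sqrt(19313)/623) = -424597 + 9*I*sqrt(19313)/623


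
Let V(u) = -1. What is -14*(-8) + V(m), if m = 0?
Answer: 111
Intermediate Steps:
-14*(-8) + V(m) = -14*(-8) - 1 = 112 - 1 = 111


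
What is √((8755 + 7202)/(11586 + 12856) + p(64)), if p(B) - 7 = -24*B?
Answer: I*√7545883922/2222 ≈ 39.094*I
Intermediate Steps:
p(B) = 7 - 24*B
√((8755 + 7202)/(11586 + 12856) + p(64)) = √((8755 + 7202)/(11586 + 12856) + (7 - 24*64)) = √(15957/24442 + (7 - 1536)) = √(15957*(1/24442) - 1529) = √(15957/24442 - 1529) = √(-37355861/24442) = I*√7545883922/2222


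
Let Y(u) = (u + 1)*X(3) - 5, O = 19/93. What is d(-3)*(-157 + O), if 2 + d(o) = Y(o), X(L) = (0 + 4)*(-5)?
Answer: -160402/31 ≈ -5174.3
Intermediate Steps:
O = 19/93 (O = 19*(1/93) = 19/93 ≈ 0.20430)
X(L) = -20 (X(L) = 4*(-5) = -20)
Y(u) = -25 - 20*u (Y(u) = (u + 1)*(-20) - 5 = (1 + u)*(-20) - 5 = (-20 - 20*u) - 5 = -25 - 20*u)
d(o) = -27 - 20*o (d(o) = -2 + (-25 - 20*o) = -27 - 20*o)
d(-3)*(-157 + O) = (-27 - 20*(-3))*(-157 + 19/93) = (-27 + 60)*(-14582/93) = 33*(-14582/93) = -160402/31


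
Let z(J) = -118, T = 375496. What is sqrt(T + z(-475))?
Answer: sqrt(375378) ≈ 612.68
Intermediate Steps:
sqrt(T + z(-475)) = sqrt(375496 - 118) = sqrt(375378)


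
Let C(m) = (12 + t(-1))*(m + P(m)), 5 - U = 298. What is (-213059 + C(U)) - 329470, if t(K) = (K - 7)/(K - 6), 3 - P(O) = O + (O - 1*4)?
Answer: -3770103/7 ≈ -5.3859e+5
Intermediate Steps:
U = -293 (U = 5 - 1*298 = 5 - 298 = -293)
P(O) = 7 - 2*O (P(O) = 3 - (O + (O - 1*4)) = 3 - (O + (O - 4)) = 3 - (O + (-4 + O)) = 3 - (-4 + 2*O) = 3 + (4 - 2*O) = 7 - 2*O)
t(K) = (-7 + K)/(-6 + K)
C(m) = 92 - 92*m/7 (C(m) = (12 + (-7 - 1)/(-6 - 1))*(m + (7 - 2*m)) = (12 - 8/(-7))*(7 - m) = (12 - ⅐*(-8))*(7 - m) = (12 + 8/7)*(7 - m) = 92*(7 - m)/7 = 92 - 92*m/7)
(-213059 + C(U)) - 329470 = (-213059 + (92 - 92/7*(-293))) - 329470 = (-213059 + (92 + 26956/7)) - 329470 = (-213059 + 27600/7) - 329470 = -1463813/7 - 329470 = -3770103/7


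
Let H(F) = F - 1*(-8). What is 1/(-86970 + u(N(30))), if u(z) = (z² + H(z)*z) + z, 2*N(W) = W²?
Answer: 1/322080 ≈ 3.1048e-6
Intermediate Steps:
H(F) = 8 + F (H(F) = F + 8 = 8 + F)
N(W) = W²/2
u(z) = z + z² + z*(8 + z) (u(z) = (z² + (8 + z)*z) + z = (z² + z*(8 + z)) + z = z + z² + z*(8 + z))
1/(-86970 + u(N(30))) = 1/(-86970 + ((½)*30²)*(9 + 2*((½)*30²))) = 1/(-86970 + ((½)*900)*(9 + 2*((½)*900))) = 1/(-86970 + 450*(9 + 2*450)) = 1/(-86970 + 450*(9 + 900)) = 1/(-86970 + 450*909) = 1/(-86970 + 409050) = 1/322080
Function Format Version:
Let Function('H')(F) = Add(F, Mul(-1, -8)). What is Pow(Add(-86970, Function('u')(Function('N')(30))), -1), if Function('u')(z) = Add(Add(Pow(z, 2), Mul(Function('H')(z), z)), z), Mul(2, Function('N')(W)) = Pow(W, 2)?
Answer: Rational(1, 322080) ≈ 3.1048e-6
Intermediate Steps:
Function('H')(F) = Add(8, F) (Function('H')(F) = Add(F, 8) = Add(8, F))
Function('N')(W) = Mul(Rational(1, 2), Pow(W, 2))
Function('u')(z) = Add(z, Pow(z, 2), Mul(z, Add(8, z))) (Function('u')(z) = Add(Add(Pow(z, 2), Mul(Add(8, z), z)), z) = Add(Add(Pow(z, 2), Mul(z, Add(8, z))), z) = Add(z, Pow(z, 2), Mul(z, Add(8, z))))
Pow(Add(-86970, Function('u')(Function('N')(30))), -1) = Pow(Add(-86970, Mul(Mul(Rational(1, 2), Pow(30, 2)), Add(9, Mul(2, Mul(Rational(1, 2), Pow(30, 2)))))), -1) = Pow(Add(-86970, Mul(Mul(Rational(1, 2), 900), Add(9, Mul(2, Mul(Rational(1, 2), 900))))), -1) = Pow(Add(-86970, Mul(450, Add(9, Mul(2, 450)))), -1) = Pow(Add(-86970, Mul(450, Add(9, 900))), -1) = Pow(Add(-86970, Mul(450, 909)), -1) = Pow(Add(-86970, 409050), -1) = Pow(322080, -1) = Rational(1, 322080)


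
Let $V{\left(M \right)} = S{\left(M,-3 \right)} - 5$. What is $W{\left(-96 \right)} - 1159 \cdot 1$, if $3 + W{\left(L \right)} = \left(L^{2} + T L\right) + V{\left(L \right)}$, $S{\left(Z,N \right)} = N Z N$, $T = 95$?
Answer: $-1935$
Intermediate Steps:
$S{\left(Z,N \right)} = Z N^{2}$
$V{\left(M \right)} = -5 + 9 M$ ($V{\left(M \right)} = M \left(-3\right)^{2} - 5 = M 9 - 5 = 9 M - 5 = -5 + 9 M$)
$W{\left(L \right)} = -8 + L^{2} + 104 L$ ($W{\left(L \right)} = -3 + \left(\left(L^{2} + 95 L\right) + \left(-5 + 9 L\right)\right) = -3 + \left(-5 + L^{2} + 104 L\right) = -8 + L^{2} + 104 L$)
$W{\left(-96 \right)} - 1159 \cdot 1 = \left(-8 + \left(-96\right)^{2} + 104 \left(-96\right)\right) - 1159 \cdot 1 = \left(-8 + 9216 - 9984\right) - 1159 = -776 - 1159 = -1935$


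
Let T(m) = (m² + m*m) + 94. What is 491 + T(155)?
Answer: 48635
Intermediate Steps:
T(m) = 94 + 2*m² (T(m) = (m² + m²) + 94 = 2*m² + 94 = 94 + 2*m²)
491 + T(155) = 491 + (94 + 2*155²) = 491 + (94 + 2*24025) = 491 + (94 + 48050) = 491 + 48144 = 48635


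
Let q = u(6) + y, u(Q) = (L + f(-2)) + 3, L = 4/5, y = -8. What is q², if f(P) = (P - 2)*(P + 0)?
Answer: 361/25 ≈ 14.440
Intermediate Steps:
f(P) = P*(-2 + P) (f(P) = (-2 + P)*P = P*(-2 + P))
L = ⅘ (L = 4*(⅕) = ⅘ ≈ 0.80000)
u(Q) = 59/5 (u(Q) = (⅘ - 2*(-2 - 2)) + 3 = (⅘ - 2*(-4)) + 3 = (⅘ + 8) + 3 = 44/5 + 3 = 59/5)
q = 19/5 (q = 59/5 - 8 = 19/5 ≈ 3.8000)
q² = (19/5)² = 361/25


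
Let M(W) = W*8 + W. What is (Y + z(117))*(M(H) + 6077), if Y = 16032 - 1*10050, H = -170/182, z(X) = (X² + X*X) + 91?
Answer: 18473047142/91 ≈ 2.0300e+8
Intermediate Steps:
z(X) = 91 + 2*X² (z(X) = (X² + X²) + 91 = 2*X² + 91 = 91 + 2*X²)
H = -85/91 (H = -170*1/182 = -85/91 ≈ -0.93407)
M(W) = 9*W (M(W) = 8*W + W = 9*W)
Y = 5982 (Y = 16032 - 10050 = 5982)
(Y + z(117))*(M(H) + 6077) = (5982 + (91 + 2*117²))*(9*(-85/91) + 6077) = (5982 + (91 + 2*13689))*(-765/91 + 6077) = (5982 + (91 + 27378))*(552242/91) = (5982 + 27469)*(552242/91) = 33451*(552242/91) = 18473047142/91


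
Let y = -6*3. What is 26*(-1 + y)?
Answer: -494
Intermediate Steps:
y = -18
26*(-1 + y) = 26*(-1 - 18) = 26*(-19) = -494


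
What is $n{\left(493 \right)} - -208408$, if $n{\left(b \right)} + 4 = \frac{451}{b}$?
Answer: $\frac{102743623}{493} \approx 2.0841 \cdot 10^{5}$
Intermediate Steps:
$n{\left(b \right)} = -4 + \frac{451}{b}$
$n{\left(493 \right)} - -208408 = \left(-4 + \frac{451}{493}\right) - -208408 = \left(-4 + 451 \cdot \frac{1}{493}\right) + 208408 = \left(-4 + \frac{451}{493}\right) + 208408 = - \frac{1521}{493} + 208408 = \frac{102743623}{493}$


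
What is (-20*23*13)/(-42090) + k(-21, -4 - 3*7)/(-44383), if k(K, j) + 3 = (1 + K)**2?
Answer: 1081307/8122089 ≈ 0.13313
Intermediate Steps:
k(K, j) = -3 + (1 + K)**2
(-20*23*13)/(-42090) + k(-21, -4 - 3*7)/(-44383) = (-20*23*13)/(-42090) + (-3 + (1 - 21)**2)/(-44383) = -460*13*(-1/42090) + (-3 + (-20)**2)*(-1/44383) = -5980*(-1/42090) + (-3 + 400)*(-1/44383) = 26/183 + 397*(-1/44383) = 26/183 - 397/44383 = 1081307/8122089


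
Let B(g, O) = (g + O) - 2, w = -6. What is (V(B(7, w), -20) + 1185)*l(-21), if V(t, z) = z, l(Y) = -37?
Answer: -43105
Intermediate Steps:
B(g, O) = -2 + O + g (B(g, O) = (O + g) - 2 = -2 + O + g)
(V(B(7, w), -20) + 1185)*l(-21) = (-20 + 1185)*(-37) = 1165*(-37) = -43105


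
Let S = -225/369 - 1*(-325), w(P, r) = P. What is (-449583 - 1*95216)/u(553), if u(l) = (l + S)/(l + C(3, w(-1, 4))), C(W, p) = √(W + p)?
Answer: -1764603961/5139 - 22336759*√2/35973 ≈ -3.4425e+5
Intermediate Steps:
S = 13300/41 (S = -225*1/369 + 325 = -25/41 + 325 = 13300/41 ≈ 324.39)
u(l) = (13300/41 + l)/(l + √2) (u(l) = (l + 13300/41)/(l + √(3 - 1)) = (13300/41 + l)/(l + √2))
(-449583 - 1*95216)/u(553) = (-449583 - 1*95216)/(((13300/41 + 553)/(553 + √2))) = (-449583 - 95216)/(((35973/41)/(553 + √2))) = -(1764603961/5139 + 22336759*√2/35973) = -544799*(3239/5139 + 41*√2/35973) = -1764603961/5139 - 22336759*√2/35973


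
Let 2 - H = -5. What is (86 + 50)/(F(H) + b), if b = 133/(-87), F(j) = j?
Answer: 174/7 ≈ 24.857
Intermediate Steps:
H = 7 (H = 2 - 1*(-5) = 2 + 5 = 7)
b = -133/87 (b = 133*(-1/87) = -133/87 ≈ -1.5287)
(86 + 50)/(F(H) + b) = (86 + 50)/(7 - 133/87) = 136/(476/87) = 136*(87/476) = 174/7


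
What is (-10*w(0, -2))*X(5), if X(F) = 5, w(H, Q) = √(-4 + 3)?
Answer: -50*I ≈ -50.0*I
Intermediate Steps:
w(H, Q) = I (w(H, Q) = √(-1) = I)
(-10*w(0, -2))*X(5) = -10*I*5 = -50*I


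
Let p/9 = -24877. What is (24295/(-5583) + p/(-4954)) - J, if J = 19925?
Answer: -549959639161/27658182 ≈ -19884.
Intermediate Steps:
p = -223893 (p = 9*(-24877) = -223893)
(24295/(-5583) + p/(-4954)) - J = (24295/(-5583) - 223893/(-4954)) - 1*19925 = (24295*(-1/5583) - 223893*(-1/4954)) - 19925 = (-24295/5583 + 223893/4954) - 19925 = 1129637189/27658182 - 19925 = -549959639161/27658182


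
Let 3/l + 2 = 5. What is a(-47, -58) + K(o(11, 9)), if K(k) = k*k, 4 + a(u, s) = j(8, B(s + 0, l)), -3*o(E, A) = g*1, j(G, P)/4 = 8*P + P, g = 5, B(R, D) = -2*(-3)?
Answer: 1933/9 ≈ 214.78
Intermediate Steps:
l = 1 (l = 3/(-2 + 5) = 3/3 = 3*(⅓) = 1)
B(R, D) = 6
j(G, P) = 36*P (j(G, P) = 4*(8*P + P) = 4*(9*P) = 36*P)
o(E, A) = -5/3
a(u, s) = 212 (a(u, s) = -4 + 36*6 = -4 + 216 = 212)
K(k) = k²
a(-47, -58) + K(o(11, 9)) = 212 + (-5/3)² = 212 + 25/9 = 1933/9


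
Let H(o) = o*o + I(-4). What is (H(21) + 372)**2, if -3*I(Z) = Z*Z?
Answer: 5870929/9 ≈ 6.5233e+5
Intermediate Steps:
I(Z) = -Z**2/3 (I(Z) = -Z*Z/3 = -Z**2/3)
H(o) = -16/3 + o**2 (H(o) = o*o - 1/3*(-4)**2 = o**2 - 1/3*16 = o**2 - 16/3 = -16/3 + o**2)
(H(21) + 372)**2 = ((-16/3 + 21**2) + 372)**2 = ((-16/3 + 441) + 372)**2 = (1307/3 + 372)**2 = (2423/3)**2 = 5870929/9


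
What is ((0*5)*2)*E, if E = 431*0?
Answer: 0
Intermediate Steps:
E = 0
((0*5)*2)*E = ((0*5)*2)*0 = (0*2)*0 = 0*0 = 0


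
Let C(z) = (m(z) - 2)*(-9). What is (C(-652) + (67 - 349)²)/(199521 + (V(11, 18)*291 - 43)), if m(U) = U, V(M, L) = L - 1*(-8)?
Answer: 42705/103522 ≈ 0.41252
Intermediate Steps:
V(M, L) = 8 + L (V(M, L) = L + 8 = 8 + L)
C(z) = 18 - 9*z (C(z) = (z - 2)*(-9) = (-2 + z)*(-9) = 18 - 9*z)
(C(-652) + (67 - 349)²)/(199521 + (V(11, 18)*291 - 43)) = ((18 - 9*(-652)) + (67 - 349)²)/(199521 + ((8 + 18)*291 - 43)) = ((18 + 5868) + (-282)²)/(199521 + (26*291 - 43)) = (5886 + 79524)/(199521 + (7566 - 43)) = 85410/(199521 + 7523) = 85410/207044 = 85410*(1/207044) = 42705/103522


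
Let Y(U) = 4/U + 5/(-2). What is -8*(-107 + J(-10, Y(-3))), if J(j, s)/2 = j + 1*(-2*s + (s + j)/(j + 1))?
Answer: 23456/27 ≈ 868.74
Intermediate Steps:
Y(U) = -5/2 + 4/U (Y(U) = 4/U + 5*(-½) = 4/U - 5/2 = -5/2 + 4/U)
J(j, s) = -4*s + 2*j + 2*(j + s)/(1 + j) (J(j, s) = 2*(j + 1*(-2*s + (s + j)/(j + 1))) = 2*(j + 1*(-2*s + (j + s)/(1 + j))) = 2*(j + (-2*s + (j + s)/(1 + j))) = 2*(j - 2*s + (j + s)/(1 + j)) = -4*s + 2*j + 2*(j + s)/(1 + j))
-8*(-107 + J(-10, Y(-3))) = -8*(-107 + 2*((-10)² - (-5/2 + 4/(-3)) + 2*(-10) - 2*(-10)*(-5/2 + 4/(-3)))/(1 - 10)) = -8*(-107 + 2*(100 - (-5/2 + 4*(-⅓)) - 20 - 2*(-10)*(-5/2 + 4*(-⅓)))/(-9)) = -8*(-107 + 2*(-⅑)*(100 - (-5/2 - 4/3) - 20 - 2*(-10)*(-5/2 - 4/3))) = -8*(-107 + 2*(-⅑)*(100 - 1*(-23/6) - 20 - 2*(-10)*(-23/6))) = -8*(-107 + 2*(-⅑)*(100 + 23/6 - 20 - 230/3)) = -8*(-107 + 2*(-⅑)*(43/6)) = -8*(-107 - 43/27) = -8*(-2932/27) = 23456/27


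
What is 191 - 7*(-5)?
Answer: 226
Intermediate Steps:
191 - 7*(-5) = 191 - 1*(-35) = 191 + 35 = 226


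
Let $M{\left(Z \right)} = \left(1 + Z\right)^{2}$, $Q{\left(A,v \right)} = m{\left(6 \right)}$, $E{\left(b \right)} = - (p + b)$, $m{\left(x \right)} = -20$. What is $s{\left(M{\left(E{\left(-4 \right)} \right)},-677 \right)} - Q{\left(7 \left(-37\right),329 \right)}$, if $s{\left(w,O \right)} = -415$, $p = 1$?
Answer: $-395$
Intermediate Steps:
$E{\left(b \right)} = -1 - b$ ($E{\left(b \right)} = - (1 + b) = -1 - b$)
$Q{\left(A,v \right)} = -20$
$s{\left(M{\left(E{\left(-4 \right)} \right)},-677 \right)} - Q{\left(7 \left(-37\right),329 \right)} = -415 - -20 = -415 + 20 = -395$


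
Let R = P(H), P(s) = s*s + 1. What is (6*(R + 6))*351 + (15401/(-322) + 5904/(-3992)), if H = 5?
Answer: 10820489041/160678 ≈ 67343.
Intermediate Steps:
P(s) = 1 + s² (P(s) = s² + 1 = 1 + s²)
R = 26 (R = 1 + 5² = 1 + 25 = 26)
(6*(R + 6))*351 + (15401/(-322) + 5904/(-3992)) = (6*(26 + 6))*351 + (15401/(-322) + 5904/(-3992)) = (6*32)*351 + (15401*(-1/322) + 5904*(-1/3992)) = 192*351 + (-15401/322 - 738/499) = 67392 - 7922735/160678 = 10820489041/160678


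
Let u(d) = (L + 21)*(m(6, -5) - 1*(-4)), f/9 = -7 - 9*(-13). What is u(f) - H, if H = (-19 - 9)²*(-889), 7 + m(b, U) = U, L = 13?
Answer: 696704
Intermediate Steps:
f = 990 (f = 9*(-7 - 9*(-13)) = 9*(-7 + 117) = 9*110 = 990)
m(b, U) = -7 + U
u(d) = -272 (u(d) = (13 + 21)*((-7 - 5) - 1*(-4)) = 34*(-12 + 4) = 34*(-8) = -272)
H = -696976 (H = (-28)²*(-889) = 784*(-889) = -696976)
u(f) - H = -272 - 1*(-696976) = -272 + 696976 = 696704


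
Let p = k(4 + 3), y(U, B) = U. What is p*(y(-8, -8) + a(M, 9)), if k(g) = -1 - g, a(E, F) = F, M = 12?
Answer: -8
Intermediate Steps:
p = -8 (p = -1 - (4 + 3) = -1 - 1*7 = -1 - 7 = -8)
p*(y(-8, -8) + a(M, 9)) = -8*(-8 + 9) = -8*1 = -8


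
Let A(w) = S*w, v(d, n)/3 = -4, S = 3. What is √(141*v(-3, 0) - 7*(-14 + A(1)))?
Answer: I*√1615 ≈ 40.187*I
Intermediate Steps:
v(d, n) = -12 (v(d, n) = 3*(-4) = -12)
A(w) = 3*w
√(141*v(-3, 0) - 7*(-14 + A(1))) = √(141*(-12) - 7*(-14 + 3*1)) = √(-1692 - 7*(-14 + 3)) = √(-1692 - 7*(-11)) = √(-1692 + 77) = √(-1615) = I*√1615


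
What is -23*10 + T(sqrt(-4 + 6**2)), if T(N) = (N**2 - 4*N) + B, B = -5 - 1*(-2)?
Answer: -201 - 16*sqrt(2) ≈ -223.63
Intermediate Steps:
B = -3 (B = -5 + 2 = -3)
T(N) = -3 + N**2 - 4*N (T(N) = (N**2 - 4*N) - 3 = -3 + N**2 - 4*N)
-23*10 + T(sqrt(-4 + 6**2)) = -23*10 + (-3 + (sqrt(-4 + 6**2))**2 - 4*sqrt(-4 + 6**2)) = -230 + (-3 + (sqrt(-4 + 36))**2 - 4*sqrt(-4 + 36)) = -230 + (-3 + (sqrt(32))**2 - 16*sqrt(2)) = -230 + (-3 + (4*sqrt(2))**2 - 16*sqrt(2)) = -230 + (-3 + 32 - 16*sqrt(2)) = -230 + (29 - 16*sqrt(2)) = -201 - 16*sqrt(2)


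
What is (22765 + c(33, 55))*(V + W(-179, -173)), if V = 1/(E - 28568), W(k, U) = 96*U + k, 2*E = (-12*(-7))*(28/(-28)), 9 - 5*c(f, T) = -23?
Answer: -54682792615847/143050 ≈ -3.8226e+8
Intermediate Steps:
c(f, T) = 32/5 (c(f, T) = 9/5 - ⅕*(-23) = 9/5 + 23/5 = 32/5)
E = -42 (E = ((-12*(-7))*(28/(-28)))/2 = (84*(28*(-1/28)))/2 = (84*(-1))/2 = (½)*(-84) = -42)
W(k, U) = k + 96*U
V = -1/28610 (V = 1/(-42 - 28568) = 1/(-28610) = -1/28610 ≈ -3.4953e-5)
(22765 + c(33, 55))*(V + W(-179, -173)) = (22765 + 32/5)*(-1/28610 + (-179 + 96*(-173))) = 113857*(-1/28610 + (-179 - 16608))/5 = 113857*(-1/28610 - 16787)/5 = (113857/5)*(-480276071/28610) = -54682792615847/143050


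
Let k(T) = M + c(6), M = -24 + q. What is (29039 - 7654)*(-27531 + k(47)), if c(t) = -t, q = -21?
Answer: -589841070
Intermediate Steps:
M = -45 (M = -24 - 21 = -45)
k(T) = -51 (k(T) = -45 - 1*6 = -45 - 6 = -51)
(29039 - 7654)*(-27531 + k(47)) = (29039 - 7654)*(-27531 - 51) = 21385*(-27582) = -589841070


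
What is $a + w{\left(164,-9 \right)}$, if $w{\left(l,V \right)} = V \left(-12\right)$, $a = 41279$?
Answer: $41387$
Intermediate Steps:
$w{\left(l,V \right)} = - 12 V$
$a + w{\left(164,-9 \right)} = 41279 - -108 = 41279 + 108 = 41387$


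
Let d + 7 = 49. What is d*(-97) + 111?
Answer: -3963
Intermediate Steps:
d = 42 (d = -7 + 49 = 42)
d*(-97) + 111 = 42*(-97) + 111 = -4074 + 111 = -3963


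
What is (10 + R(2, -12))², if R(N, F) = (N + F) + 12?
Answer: 144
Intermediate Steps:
R(N, F) = 12 + F + N (R(N, F) = (F + N) + 12 = 12 + F + N)
(10 + R(2, -12))² = (10 + (12 - 12 + 2))² = (10 + 2)² = 12² = 144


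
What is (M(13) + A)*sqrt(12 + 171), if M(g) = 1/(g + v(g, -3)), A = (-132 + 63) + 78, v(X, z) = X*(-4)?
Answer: 350*sqrt(183)/39 ≈ 121.40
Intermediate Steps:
v(X, z) = -4*X
A = 9 (A = -69 + 78 = 9)
M(g) = -1/(3*g) (M(g) = 1/(g - 4*g) = 1/(-3*g) = -1/(3*g))
(M(13) + A)*sqrt(12 + 171) = (-1/3/13 + 9)*sqrt(12 + 171) = (-1/3*1/13 + 9)*sqrt(183) = (-1/39 + 9)*sqrt(183) = 350*sqrt(183)/39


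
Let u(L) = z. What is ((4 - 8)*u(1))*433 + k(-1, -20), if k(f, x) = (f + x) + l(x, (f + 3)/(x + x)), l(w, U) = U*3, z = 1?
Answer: -35063/20 ≈ -1753.2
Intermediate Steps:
u(L) = 1
l(w, U) = 3*U
k(f, x) = f + x + 3*(3 + f)/(2*x) (k(f, x) = (f + x) + 3*((f + 3)/(x + x)) = (f + x) + 3*((3 + f)/((2*x))) = (f + x) + 3*((3 + f)*(1/(2*x))) = (f + x) + 3*((3 + f)/(2*x)) = (f + x) + 3*(3 + f)/(2*x) = f + x + 3*(3 + f)/(2*x))
((4 - 8)*u(1))*433 + k(-1, -20) = ((4 - 8)*1)*433 + (½)*(9 + 3*(-1) + 2*(-20)*(-1 - 20))/(-20) = -4*1*433 + (½)*(-1/20)*(9 - 3 + 2*(-20)*(-21)) = -4*433 + (½)*(-1/20)*(9 - 3 + 840) = -1732 + (½)*(-1/20)*846 = -1732 - 423/20 = -35063/20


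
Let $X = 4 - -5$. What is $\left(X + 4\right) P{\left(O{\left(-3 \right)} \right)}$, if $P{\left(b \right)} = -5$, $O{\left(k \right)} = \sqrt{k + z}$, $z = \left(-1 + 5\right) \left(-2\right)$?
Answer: $-65$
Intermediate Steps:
$z = -8$ ($z = 4 \left(-2\right) = -8$)
$O{\left(k \right)} = \sqrt{-8 + k}$ ($O{\left(k \right)} = \sqrt{k - 8} = \sqrt{-8 + k}$)
$X = 9$ ($X = 4 + 5 = 9$)
$\left(X + 4\right) P{\left(O{\left(-3 \right)} \right)} = \left(9 + 4\right) \left(-5\right) = 13 \left(-5\right) = -65$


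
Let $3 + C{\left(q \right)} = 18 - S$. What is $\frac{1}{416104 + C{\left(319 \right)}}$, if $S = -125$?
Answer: $\frac{1}{416244} \approx 2.4024 \cdot 10^{-6}$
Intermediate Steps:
$C{\left(q \right)} = 140$ ($C{\left(q \right)} = -3 + \left(18 - -125\right) = -3 + \left(18 + 125\right) = -3 + 143 = 140$)
$\frac{1}{416104 + C{\left(319 \right)}} = \frac{1}{416104 + 140} = \frac{1}{416244}$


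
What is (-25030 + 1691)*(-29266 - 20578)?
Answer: 1163309116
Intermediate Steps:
(-25030 + 1691)*(-29266 - 20578) = -23339*(-49844) = 1163309116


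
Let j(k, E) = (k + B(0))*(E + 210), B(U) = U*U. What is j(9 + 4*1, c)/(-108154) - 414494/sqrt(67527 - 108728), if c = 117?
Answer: -4251/108154 + 414494*I*sqrt(41201)/41201 ≈ -0.039305 + 2042.0*I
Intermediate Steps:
B(U) = U**2
j(k, E) = k*(210 + E) (j(k, E) = (k + 0**2)*(E + 210) = (k + 0)*(210 + E) = k*(210 + E))
j(9 + 4*1, c)/(-108154) - 414494/sqrt(67527 - 108728) = ((9 + 4*1)*(210 + 117))/(-108154) - 414494/sqrt(67527 - 108728) = ((9 + 4)*327)*(-1/108154) - 414494*(-I*sqrt(41201)/41201) = (13*327)*(-1/108154) - 414494*(-I*sqrt(41201)/41201) = 4251*(-1/108154) - (-414494)*I*sqrt(41201)/41201 = -4251/108154 + 414494*I*sqrt(41201)/41201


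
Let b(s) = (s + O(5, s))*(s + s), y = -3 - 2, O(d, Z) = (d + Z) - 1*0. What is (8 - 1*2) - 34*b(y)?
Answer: -1694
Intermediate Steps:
O(d, Z) = Z + d (O(d, Z) = (Z + d) + 0 = Z + d)
y = -5
b(s) = 2*s*(5 + 2*s) (b(s) = (s + (s + 5))*(s + s) = (s + (5 + s))*(2*s) = (5 + 2*s)*(2*s) = 2*s*(5 + 2*s))
(8 - 1*2) - 34*b(y) = (8 - 1*2) - 68*(-5)*(5 + 2*(-5)) = (8 - 2) - 68*(-5)*(5 - 10) = 6 - 68*(-5)*(-5) = 6 - 34*50 = 6 - 1700 = -1694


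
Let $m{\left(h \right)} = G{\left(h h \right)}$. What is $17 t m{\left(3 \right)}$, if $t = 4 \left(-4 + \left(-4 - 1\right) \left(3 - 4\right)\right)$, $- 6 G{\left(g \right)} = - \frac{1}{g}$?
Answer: $\frac{34}{27} \approx 1.2593$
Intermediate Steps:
$G{\left(g \right)} = \frac{1}{6 g}$ ($G{\left(g \right)} = - \frac{\left(-1\right) \frac{1}{g}}{6} = \frac{1}{6 g}$)
$m{\left(h \right)} = \frac{1}{6 h^{2}}$ ($m{\left(h \right)} = \frac{1}{6 h h} = \frac{1}{6 h^{2}}$)
$t = 4$ ($t = 4 \left(-4 - -5\right) = 4 \left(-4 + 5\right) = 4 \cdot 1 = 4$)
$17 t m{\left(3 \right)} = 17 \cdot 4 \frac{1}{6 \cdot 9} = 68 \cdot \frac{1}{6} \cdot \frac{1}{9} = 68 \cdot \frac{1}{54} = \frac{34}{27}$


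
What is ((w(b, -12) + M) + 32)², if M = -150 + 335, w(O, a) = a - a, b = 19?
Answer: 47089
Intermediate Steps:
w(O, a) = 0
M = 185
((w(b, -12) + M) + 32)² = ((0 + 185) + 32)² = (185 + 32)² = 217² = 47089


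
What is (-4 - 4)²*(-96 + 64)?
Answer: -2048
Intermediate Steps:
(-4 - 4)²*(-96 + 64) = (-8)²*(-32) = 64*(-32) = -2048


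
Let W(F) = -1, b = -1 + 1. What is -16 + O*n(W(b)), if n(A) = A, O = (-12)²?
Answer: -160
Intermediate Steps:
b = 0
O = 144
-16 + O*n(W(b)) = -16 + 144*(-1) = -16 - 144 = -160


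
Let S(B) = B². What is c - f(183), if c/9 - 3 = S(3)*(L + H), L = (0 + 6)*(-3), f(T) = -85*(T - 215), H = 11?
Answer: -3260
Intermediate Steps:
f(T) = 18275 - 85*T (f(T) = -85*(-215 + T) = 18275 - 85*T)
L = -18 (L = 6*(-3) = -18)
c = -540 (c = 27 + 9*(3²*(-18 + 11)) = 27 + 9*(9*(-7)) = 27 + 9*(-63) = 27 - 567 = -540)
c - f(183) = -540 - (18275 - 85*183) = -540 - (18275 - 15555) = -540 - 1*2720 = -540 - 2720 = -3260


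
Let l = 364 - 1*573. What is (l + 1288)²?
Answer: 1164241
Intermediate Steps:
l = -209 (l = 364 - 573 = -209)
(l + 1288)² = (-209 + 1288)² = 1079² = 1164241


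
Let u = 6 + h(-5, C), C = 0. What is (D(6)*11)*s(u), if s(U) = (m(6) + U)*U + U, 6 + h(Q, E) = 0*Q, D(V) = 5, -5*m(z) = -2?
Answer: 0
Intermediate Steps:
m(z) = ⅖ (m(z) = -⅕*(-2) = ⅖)
h(Q, E) = -6 (h(Q, E) = -6 + 0*Q = -6 + 0 = -6)
u = 0 (u = 6 - 6 = 0)
s(U) = U + U*(⅖ + U) (s(U) = (⅖ + U)*U + U = U*(⅖ + U) + U = U + U*(⅖ + U))
(D(6)*11)*s(u) = (5*11)*((⅕)*0*(7 + 5*0)) = 55*((⅕)*0*(7 + 0)) = 55*((⅕)*0*7) = 55*0 = 0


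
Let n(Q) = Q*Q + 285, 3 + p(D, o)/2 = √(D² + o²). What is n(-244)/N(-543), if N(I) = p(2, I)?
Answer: 179463/589688 + 59821*√294853/589688 ≈ 55.389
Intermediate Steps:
p(D, o) = -6 + 2*√(D² + o²)
N(I) = -6 + 2*√(4 + I²) (N(I) = -6 + 2*√(2² + I²) = -6 + 2*√(4 + I²))
n(Q) = 285 + Q² (n(Q) = Q² + 285 = 285 + Q²)
n(-244)/N(-543) = (285 + (-244)²)/(-6 + 2*√(4 + (-543)²)) = (285 + 59536)/(-6 + 2*√(4 + 294849)) = 59821/(-6 + 2*√294853)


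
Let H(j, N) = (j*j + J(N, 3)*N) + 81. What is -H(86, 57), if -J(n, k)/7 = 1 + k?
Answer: -5881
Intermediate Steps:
J(n, k) = -7 - 7*k (J(n, k) = -7*(1 + k) = -7 - 7*k)
H(j, N) = 81 + j² - 28*N (H(j, N) = (j*j + (-7 - 7*3)*N) + 81 = (j² + (-7 - 21)*N) + 81 = (j² - 28*N) + 81 = 81 + j² - 28*N)
-H(86, 57) = -(81 + 86² - 28*57) = -(81 + 7396 - 1596) = -1*5881 = -5881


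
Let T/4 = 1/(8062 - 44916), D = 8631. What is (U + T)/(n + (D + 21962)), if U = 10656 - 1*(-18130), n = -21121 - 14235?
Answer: -530439620/87767801 ≈ -6.0437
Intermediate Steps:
n = -35356
T = -2/18427 (T = 4/(8062 - 44916) = 4/(-36854) = 4*(-1/36854) = -2/18427 ≈ -0.00010854)
U = 28786 (U = 10656 + 18130 = 28786)
(U + T)/(n + (D + 21962)) = (28786 - 2/18427)/(-35356 + (8631 + 21962)) = 530439620/(18427*(-35356 + 30593)) = (530439620/18427)/(-4763) = (530439620/18427)*(-1/4763) = -530439620/87767801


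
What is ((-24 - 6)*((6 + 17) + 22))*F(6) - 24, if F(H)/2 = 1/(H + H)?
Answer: -249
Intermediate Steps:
F(H) = 1/H (F(H) = 2/(H + H) = 2/((2*H)) = 2*(1/(2*H)) = 1/H)
((-24 - 6)*((6 + 17) + 22))*F(6) - 24 = ((-24 - 6)*((6 + 17) + 22))/6 - 24 = -30*(23 + 22)*(⅙) - 24 = -30*45*(⅙) - 24 = -1350*⅙ - 24 = -225 - 24 = -249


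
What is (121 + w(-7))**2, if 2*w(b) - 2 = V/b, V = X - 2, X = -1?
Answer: 2927521/196 ≈ 14936.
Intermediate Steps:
V = -3 (V = -1 - 2 = -3)
w(b) = 1 - 3/(2*b) (w(b) = 1 + (-3/b)/2 = 1 - 3/(2*b))
(121 + w(-7))**2 = (121 + (-3/2 - 7)/(-7))**2 = (121 - 1/7*(-17/2))**2 = (121 + 17/14)**2 = (1711/14)**2 = 2927521/196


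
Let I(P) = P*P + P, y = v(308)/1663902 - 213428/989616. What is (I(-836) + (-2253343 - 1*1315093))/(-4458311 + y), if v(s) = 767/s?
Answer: 30327926668292417472/47105792277089797579 ≈ 0.64383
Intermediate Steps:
y = -2278691874787/10565837600472 (y = (767/308)/1663902 - 213428/989616 = (767*(1/308))*(1/1663902) - 213428*1/989616 = (767/308)*(1/1663902) - 53357/247404 = 767/512481816 - 53357/247404 = -2278691874787/10565837600472 ≈ -0.21567)
I(P) = P + P² (I(P) = P² + P = P + P²)
(I(-836) + (-2253343 - 1*1315093))/(-4458311 + y) = (-836*(1 - 836) + (-2253343 - 1*1315093))/(-4458311 - 2278691874787/10565837600472) = (-836*(-835) + (-2253343 - 1315093))/(-47105792277089797579/10565837600472) = (698060 - 3568436)*(-10565837600472/47105792277089797579) = -2870376*(-10565837600472/47105792277089797579) = 30327926668292417472/47105792277089797579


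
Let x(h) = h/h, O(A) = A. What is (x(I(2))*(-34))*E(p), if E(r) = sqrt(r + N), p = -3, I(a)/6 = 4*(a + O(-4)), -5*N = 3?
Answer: -102*I*sqrt(10)/5 ≈ -64.51*I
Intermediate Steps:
N = -3/5 (N = -1/5*3 = -3/5 ≈ -0.60000)
I(a) = -96 + 24*a (I(a) = 6*(4*(a - 4)) = 6*(4*(-4 + a)) = 6*(-16 + 4*a) = -96 + 24*a)
x(h) = 1
E(r) = sqrt(-3/5 + r) (E(r) = sqrt(r - 3/5) = sqrt(-3/5 + r))
(x(I(2))*(-34))*E(p) = (1*(-34))*(sqrt(-15 + 25*(-3))/5) = -34*sqrt(-15 - 75)/5 = -34*sqrt(-90)/5 = -34*3*I*sqrt(10)/5 = -102*I*sqrt(10)/5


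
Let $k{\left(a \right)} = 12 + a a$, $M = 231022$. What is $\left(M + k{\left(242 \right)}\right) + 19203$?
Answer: $308801$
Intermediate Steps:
$k{\left(a \right)} = 12 + a^{2}$
$\left(M + k{\left(242 \right)}\right) + 19203 = \left(231022 + \left(12 + 242^{2}\right)\right) + 19203 = \left(231022 + \left(12 + 58564\right)\right) + 19203 = \left(231022 + 58576\right) + 19203 = 289598 + 19203 = 308801$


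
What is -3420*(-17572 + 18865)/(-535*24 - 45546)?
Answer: 737010/9731 ≈ 75.738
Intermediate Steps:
-3420*(-17572 + 18865)/(-535*24 - 45546) = -3420*1293/(-12840 - 45546) = -3420/((-58386*1/1293)) = -3420/(-19462/431) = -3420*(-431/19462) = 737010/9731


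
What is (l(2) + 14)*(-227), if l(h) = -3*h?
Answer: -1816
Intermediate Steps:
(l(2) + 14)*(-227) = (-3*2 + 14)*(-227) = (-6 + 14)*(-227) = 8*(-227) = -1816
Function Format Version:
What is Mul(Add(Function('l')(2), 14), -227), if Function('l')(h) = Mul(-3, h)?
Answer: -1816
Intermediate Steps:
Mul(Add(Function('l')(2), 14), -227) = Mul(Add(Mul(-3, 2), 14), -227) = Mul(Add(-6, 14), -227) = Mul(8, -227) = -1816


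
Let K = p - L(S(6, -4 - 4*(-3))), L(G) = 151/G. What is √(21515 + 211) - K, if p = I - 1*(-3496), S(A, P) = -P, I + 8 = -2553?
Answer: -7631/8 + 3*√2414 ≈ -806.48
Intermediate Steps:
I = -2561 (I = -8 - 2553 = -2561)
p = 935 (p = -2561 - 1*(-3496) = -2561 + 3496 = 935)
K = 7631/8 (K = 935 - 151/((-(-4 - 4*(-3)))) = 935 - 151/((-(-4 + 12))) = 935 - 151/((-1*8)) = 935 - 151/(-8) = 935 - 151*(-1)/8 = 935 - 1*(-151/8) = 935 + 151/8 = 7631/8 ≈ 953.88)
√(21515 + 211) - K = √(21515 + 211) - 1*7631/8 = √21726 - 7631/8 = 3*√2414 - 7631/8 = -7631/8 + 3*√2414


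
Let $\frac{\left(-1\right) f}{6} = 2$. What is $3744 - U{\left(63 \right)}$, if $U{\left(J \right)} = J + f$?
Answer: $3693$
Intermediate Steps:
$f = -12$ ($f = \left(-6\right) 2 = -12$)
$U{\left(J \right)} = -12 + J$ ($U{\left(J \right)} = J - 12 = -12 + J$)
$3744 - U{\left(63 \right)} = 3744 - \left(-12 + 63\right) = 3744 - 51 = 3693$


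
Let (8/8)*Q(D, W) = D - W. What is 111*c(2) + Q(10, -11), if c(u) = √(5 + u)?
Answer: 21 + 111*√7 ≈ 314.68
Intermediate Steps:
Q(D, W) = D - W
111*c(2) + Q(10, -11) = 111*√(5 + 2) + (10 - 1*(-11)) = 111*√7 + (10 + 11) = 111*√7 + 21 = 21 + 111*√7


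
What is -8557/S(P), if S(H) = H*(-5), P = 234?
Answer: 8557/1170 ≈ 7.3137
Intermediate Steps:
S(H) = -5*H
-8557/S(P) = -8557/((-5*234)) = -8557/(-1170) = -8557*(-1/1170) = 8557/1170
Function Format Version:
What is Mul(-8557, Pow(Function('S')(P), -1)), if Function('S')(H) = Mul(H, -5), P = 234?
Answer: Rational(8557, 1170) ≈ 7.3137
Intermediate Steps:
Function('S')(H) = Mul(-5, H)
Mul(-8557, Pow(Function('S')(P), -1)) = Mul(-8557, Pow(Mul(-5, 234), -1)) = Mul(-8557, Pow(-1170, -1)) = Mul(-8557, Rational(-1, 1170)) = Rational(8557, 1170)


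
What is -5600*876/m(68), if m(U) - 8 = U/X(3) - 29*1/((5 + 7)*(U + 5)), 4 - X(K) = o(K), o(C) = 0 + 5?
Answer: 4297305600/52589 ≈ 81715.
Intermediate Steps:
o(C) = 5
X(K) = -1 (X(K) = 4 - 1*5 = 4 - 5 = -1)
m(U) = 8 - U - 29/(60 + 12*U) (m(U) = 8 + (U/(-1) - 29*1/((5 + 7)*(U + 5))) = 8 + (U*(-1) - 29*1/(12*(5 + U))) = 8 + (-U - 29/(60 + 12*U)) = 8 - U - 29/(60 + 12*U))
-5600*876/m(68) = -5600*876*(5 + 68)/(451/12 - 1*68**2 + 3*68) = -5600*63948/(451/12 - 1*4624 + 204) = -5600*63948/(451/12 - 4624 + 204) = -5600/(((1/73)*(-52589/12))*(1/876)) = -5600/((-52589/876*1/876)) = -5600/(-52589/767376) = -5600*(-767376/52589) = 4297305600/52589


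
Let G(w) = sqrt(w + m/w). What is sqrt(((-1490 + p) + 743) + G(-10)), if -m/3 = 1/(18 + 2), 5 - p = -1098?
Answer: sqrt(35600 + 5*I*sqrt(3994))/10 ≈ 18.868 + 0.083737*I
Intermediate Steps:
p = 1103 (p = 5 - 1*(-1098) = 5 + 1098 = 1103)
m = -3/20 (m = -3/(18 + 2) = -3/20 ≈ -0.15000)
G(w) = sqrt(w - 3/(20*w))
sqrt(((-1490 + p) + 743) + G(-10)) = sqrt(((-1490 + 1103) + 743) + sqrt(-15/(-10) + 100*(-10))/10) = sqrt((-387 + 743) + sqrt(-15*(-1/10) - 1000)/10) = sqrt(356 + sqrt(3/2 - 1000)/10) = sqrt(356 + sqrt(-1997/2)/10) = sqrt(356 + (I*sqrt(3994)/2)/10) = sqrt(356 + I*sqrt(3994)/20)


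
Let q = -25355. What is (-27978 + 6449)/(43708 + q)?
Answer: -21529/18353 ≈ -1.1730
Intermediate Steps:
(-27978 + 6449)/(43708 + q) = (-27978 + 6449)/(43708 - 25355) = -21529/18353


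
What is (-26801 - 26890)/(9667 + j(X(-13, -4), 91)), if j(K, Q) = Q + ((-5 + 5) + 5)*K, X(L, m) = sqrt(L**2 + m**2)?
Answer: -523916778/95213939 + 268455*sqrt(185)/95213939 ≈ -5.4642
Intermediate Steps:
j(K, Q) = Q + 5*K (j(K, Q) = Q + (0 + 5)*K = Q + 5*K)
(-26801 - 26890)/(9667 + j(X(-13, -4), 91)) = (-26801 - 26890)/(9667 + (91 + 5*sqrt((-13)**2 + (-4)**2))) = -53691/(9667 + (91 + 5*sqrt(169 + 16))) = -53691/(9667 + (91 + 5*sqrt(185))) = -53691/(9758 + 5*sqrt(185))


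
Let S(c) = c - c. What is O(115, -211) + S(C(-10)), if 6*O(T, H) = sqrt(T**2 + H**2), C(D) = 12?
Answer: sqrt(57746)/6 ≈ 40.051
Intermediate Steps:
S(c) = 0
O(T, H) = sqrt(H**2 + T**2)/6 (O(T, H) = sqrt(T**2 + H**2)/6 = sqrt(H**2 + T**2)/6)
O(115, -211) + S(C(-10)) = sqrt((-211)**2 + 115**2)/6 + 0 = sqrt(44521 + 13225)/6 + 0 = sqrt(57746)/6 + 0 = sqrt(57746)/6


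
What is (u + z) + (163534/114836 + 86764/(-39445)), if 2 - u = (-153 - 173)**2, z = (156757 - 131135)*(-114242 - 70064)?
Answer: -10695529639563380097/2264853010 ≈ -4.7224e+9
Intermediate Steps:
z = -4722288332 (z = 25622*(-184306) = -4722288332)
u = -106274 (u = 2 - (-153 - 173)**2 = 2 - 1*(-326)**2 = 2 - 1*106276 = 2 - 106276 = -106274)
(u + z) + (163534/114836 + 86764/(-39445)) = (-106274 - 4722288332) + (163534/114836 + 86764/(-39445)) = -4722394606 + (163534*(1/114836) + 86764*(-1/39445)) = -4722394606 + (81767/57418 - 86764/39445) = -4722394606 - 1756516037/2264853010 = -10695529639563380097/2264853010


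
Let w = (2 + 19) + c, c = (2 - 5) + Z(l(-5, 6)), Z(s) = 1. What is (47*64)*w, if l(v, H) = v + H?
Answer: 57152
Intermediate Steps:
l(v, H) = H + v
c = -2 (c = (2 - 5) + 1 = -3 + 1 = -2)
w = 19 (w = (2 + 19) - 2 = 21 - 2 = 19)
(47*64)*w = (47*64)*19 = 3008*19 = 57152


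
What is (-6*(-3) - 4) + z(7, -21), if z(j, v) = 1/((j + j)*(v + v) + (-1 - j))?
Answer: 8343/596 ≈ 13.998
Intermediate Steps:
z(j, v) = 1/(-1 - j + 4*j*v) (z(j, v) = 1/((2*j)*(2*v) + (-1 - j)) = 1/(4*j*v + (-1 - j)) = 1/(-1 - j + 4*j*v))
(-6*(-3) - 4) + z(7, -21) = (-6*(-3) - 4) + 1/(-1 - 1*7 + 4*7*(-21)) = (18 - 4) + 1/(-1 - 7 - 588) = 14 + 1/(-596) = 14 - 1/596 = 8343/596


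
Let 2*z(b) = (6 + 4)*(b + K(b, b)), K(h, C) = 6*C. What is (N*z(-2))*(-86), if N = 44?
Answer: 264880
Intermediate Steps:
z(b) = 35*b (z(b) = ((6 + 4)*(b + 6*b))/2 = (10*(7*b))/2 = (70*b)/2 = 35*b)
(N*z(-2))*(-86) = (44*(35*(-2)))*(-86) = (44*(-70))*(-86) = -3080*(-86) = 264880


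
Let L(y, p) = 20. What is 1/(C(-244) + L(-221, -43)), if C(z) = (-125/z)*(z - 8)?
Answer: -61/6655 ≈ -0.0091660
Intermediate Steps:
C(z) = -125*(-8 + z)/z (C(z) = (-125/z)*(-8 + z) = -125*(-8 + z)/z)
1/(C(-244) + L(-221, -43)) = 1/((-125 + 1000/(-244)) + 20) = 1/((-125 + 1000*(-1/244)) + 20) = 1/((-125 - 250/61) + 20) = 1/(-7875/61 + 20) = 1/(-6655/61) = -61/6655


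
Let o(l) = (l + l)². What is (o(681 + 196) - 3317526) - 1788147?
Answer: -2029157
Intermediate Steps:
o(l) = 4*l² (o(l) = (2*l)² = 4*l²)
(o(681 + 196) - 3317526) - 1788147 = (4*(681 + 196)² - 3317526) - 1788147 = (4*877² - 3317526) - 1788147 = (4*769129 - 3317526) - 1788147 = (3076516 - 3317526) - 1788147 = -241010 - 1788147 = -2029157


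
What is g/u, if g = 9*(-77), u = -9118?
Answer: 693/9118 ≈ 0.076004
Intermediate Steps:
g = -693
g/u = -693/(-9118) = -693*(-1/9118) = 693/9118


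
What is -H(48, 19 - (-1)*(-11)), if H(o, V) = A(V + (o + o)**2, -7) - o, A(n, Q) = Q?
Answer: 55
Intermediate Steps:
H(o, V) = -7 - o
-H(48, 19 - (-1)*(-11)) = -(-7 - 1*48) = -(-7 - 48) = -1*(-55) = 55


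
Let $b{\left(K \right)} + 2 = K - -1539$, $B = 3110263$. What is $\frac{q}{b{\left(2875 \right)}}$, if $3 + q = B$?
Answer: $\frac{777565}{1103} \approx 704.96$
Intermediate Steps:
$b{\left(K \right)} = 1537 + K$ ($b{\left(K \right)} = -2 + \left(K - -1539\right) = -2 + \left(K + 1539\right) = -2 + \left(1539 + K\right) = 1537 + K$)
$q = 3110260$ ($q = -3 + 3110263 = 3110260$)
$\frac{q}{b{\left(2875 \right)}} = \frac{3110260}{1537 + 2875} = \frac{3110260}{4412} = 3110260 \cdot \frac{1}{4412} = \frac{777565}{1103}$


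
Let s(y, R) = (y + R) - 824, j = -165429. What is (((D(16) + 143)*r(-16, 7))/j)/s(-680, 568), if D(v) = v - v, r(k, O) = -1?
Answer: -1/1082808 ≈ -9.2352e-7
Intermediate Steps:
D(v) = 0
s(y, R) = -824 + R + y (s(y, R) = (R + y) - 824 = -824 + R + y)
(((D(16) + 143)*r(-16, 7))/j)/s(-680, 568) = (((0 + 143)*(-1))/(-165429))/(-824 + 568 - 680) = ((143*(-1))*(-1/165429))/(-936) = -143*(-1/165429)*(-1/936) = (13/15039)*(-1/936) = -1/1082808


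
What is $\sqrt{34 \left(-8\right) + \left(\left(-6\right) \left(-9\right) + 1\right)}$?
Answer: $i \sqrt{217} \approx 14.731 i$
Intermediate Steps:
$\sqrt{34 \left(-8\right) + \left(\left(-6\right) \left(-9\right) + 1\right)} = \sqrt{-272 + \left(54 + 1\right)} = \sqrt{-272 + 55} = \sqrt{-217} = i \sqrt{217}$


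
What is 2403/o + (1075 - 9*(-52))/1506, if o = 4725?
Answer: 404059/263550 ≈ 1.5331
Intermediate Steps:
2403/o + (1075 - 9*(-52))/1506 = 2403/4725 + (1075 - 9*(-52))/1506 = 2403*(1/4725) + (1075 + 468)*(1/1506) = 89/175 + 1543*(1/1506) = 89/175 + 1543/1506 = 404059/263550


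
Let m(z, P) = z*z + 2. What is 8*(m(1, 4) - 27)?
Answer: -192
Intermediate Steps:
m(z, P) = 2 + z² (m(z, P) = z² + 2 = 2 + z²)
8*(m(1, 4) - 27) = 8*((2 + 1²) - 27) = 8*((2 + 1) - 27) = 8*(3 - 27) = 8*(-24) = -192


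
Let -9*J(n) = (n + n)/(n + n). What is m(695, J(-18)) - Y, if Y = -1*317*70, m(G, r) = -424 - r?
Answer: 195895/9 ≈ 21766.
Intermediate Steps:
J(n) = -⅑ (J(n) = -(n + n)/(9*(n + n)) = -2*n/(9*(2*n)) = -2*n*1/(2*n)/9 = -⅑*1 = -⅑)
Y = -22190 (Y = -317*70 = -22190)
m(695, J(-18)) - Y = (-424 - 1*(-⅑)) - 1*(-22190) = (-424 + ⅑) + 22190 = -3815/9 + 22190 = 195895/9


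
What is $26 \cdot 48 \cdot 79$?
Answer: $98592$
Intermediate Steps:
$26 \cdot 48 \cdot 79 = 1248 \cdot 79 = 98592$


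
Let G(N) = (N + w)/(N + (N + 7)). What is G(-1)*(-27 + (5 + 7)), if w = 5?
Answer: -12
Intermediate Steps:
G(N) = (5 + N)/(7 + 2*N) (G(N) = (N + 5)/(N + (N + 7)) = (5 + N)/(N + (7 + N)) = (5 + N)/(7 + 2*N))
G(-1)*(-27 + (5 + 7)) = ((5 - 1)/(7 + 2*(-1)))*(-27 + (5 + 7)) = (4/(7 - 2))*(-27 + 12) = (4/5)*(-15) = -12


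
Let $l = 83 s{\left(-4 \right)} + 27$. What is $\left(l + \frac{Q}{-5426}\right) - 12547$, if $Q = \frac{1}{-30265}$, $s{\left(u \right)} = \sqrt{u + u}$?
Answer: $- \frac{2056007982799}{164217890} + 166 i \sqrt{2} \approx -12520.0 + 234.76 i$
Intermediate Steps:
$s{\left(u \right)} = \sqrt{2} \sqrt{u}$ ($s{\left(u \right)} = \sqrt{2 u} = \sqrt{2} \sqrt{u}$)
$Q = - \frac{1}{30265} \approx -3.3041 \cdot 10^{-5}$
$l = 27 + 166 i \sqrt{2}$ ($l = 83 \sqrt{2} \sqrt{-4} + 27 = 83 \sqrt{2} \cdot 2 i + 27 = 83 \cdot 2 i \sqrt{2} + 27 = 166 i \sqrt{2} + 27 = 27 + 166 i \sqrt{2} \approx 27.0 + 234.76 i$)
$\left(l + \frac{Q}{-5426}\right) - 12547 = \left(\left(27 + 166 i \sqrt{2}\right) - \frac{1}{30265 \left(-5426\right)}\right) - 12547 = \left(\left(27 + 166 i \sqrt{2}\right) - - \frac{1}{164217890}\right) - 12547 = \left(\left(27 + 166 i \sqrt{2}\right) + \frac{1}{164217890}\right) - 12547 = \left(\frac{4433883031}{164217890} + 166 i \sqrt{2}\right) - 12547 = - \frac{2056007982799}{164217890} + 166 i \sqrt{2}$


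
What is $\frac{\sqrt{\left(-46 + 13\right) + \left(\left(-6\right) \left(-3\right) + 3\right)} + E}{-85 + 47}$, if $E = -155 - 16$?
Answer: $\frac{9}{2} - \frac{i \sqrt{3}}{19} \approx 4.5 - 0.091161 i$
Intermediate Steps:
$E = -171$ ($E = -155 - 16 = -171$)
$\frac{\sqrt{\left(-46 + 13\right) + \left(\left(-6\right) \left(-3\right) + 3\right)} + E}{-85 + 47} = \frac{\sqrt{\left(-46 + 13\right) + \left(\left(-6\right) \left(-3\right) + 3\right)} - 171}{-85 + 47} = \frac{\sqrt{-33 + \left(18 + 3\right)} - 171}{-38} = \left(\sqrt{-33 + 21} - 171\right) \left(- \frac{1}{38}\right) = \left(\sqrt{-12} - 171\right) \left(- \frac{1}{38}\right) = \left(2 i \sqrt{3} - 171\right) \left(- \frac{1}{38}\right) = \left(-171 + 2 i \sqrt{3}\right) \left(- \frac{1}{38}\right) = \frac{9}{2} - \frac{i \sqrt{3}}{19}$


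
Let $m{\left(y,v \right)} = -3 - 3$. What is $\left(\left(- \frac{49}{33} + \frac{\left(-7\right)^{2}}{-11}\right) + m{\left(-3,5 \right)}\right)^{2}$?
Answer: $\frac{155236}{1089} \approx 142.55$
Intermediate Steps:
$m{\left(y,v \right)} = -6$ ($m{\left(y,v \right)} = -3 - 3 = -6$)
$\left(\left(- \frac{49}{33} + \frac{\left(-7\right)^{2}}{-11}\right) + m{\left(-3,5 \right)}\right)^{2} = \left(\left(- \frac{49}{33} + \frac{\left(-7\right)^{2}}{-11}\right) - 6\right)^{2} = \left(\left(\left(-49\right) \frac{1}{33} + 49 \left(- \frac{1}{11}\right)\right) - 6\right)^{2} = \left(\left(- \frac{49}{33} - \frac{49}{11}\right) - 6\right)^{2} = \left(- \frac{196}{33} - 6\right)^{2} = \left(- \frac{394}{33}\right)^{2} = \frac{155236}{1089}$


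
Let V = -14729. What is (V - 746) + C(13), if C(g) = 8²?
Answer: -15411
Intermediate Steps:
C(g) = 64
(V - 746) + C(13) = (-14729 - 746) + 64 = -15475 + 64 = -15411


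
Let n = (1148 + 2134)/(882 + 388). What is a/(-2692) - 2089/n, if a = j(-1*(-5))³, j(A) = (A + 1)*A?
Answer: -903821345/1104393 ≈ -818.39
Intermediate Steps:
n = 1641/635 (n = 3282/1270 = 3282*(1/1270) = 1641/635 ≈ 2.5843)
j(A) = A*(1 + A) (j(A) = (1 + A)*A = A*(1 + A))
a = 27000 (a = ((-1*(-5))*(1 - 1*(-5)))³ = (5*(1 + 5))³ = (5*6)³ = 30³ = 27000)
a/(-2692) - 2089/n = 27000/(-2692) - 2089/1641/635 = 27000*(-1/2692) - 2089*635/1641 = -6750/673 - 1326515/1641 = -903821345/1104393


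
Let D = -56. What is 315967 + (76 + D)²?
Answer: 316367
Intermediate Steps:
315967 + (76 + D)² = 315967 + (76 - 56)² = 315967 + 20² = 315967 + 400 = 316367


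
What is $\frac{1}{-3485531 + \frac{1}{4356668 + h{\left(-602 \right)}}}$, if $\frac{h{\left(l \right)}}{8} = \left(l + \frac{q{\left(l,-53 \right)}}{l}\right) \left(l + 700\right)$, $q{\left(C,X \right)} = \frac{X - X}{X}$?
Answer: $- \frac{3884700}{13540242275699} \approx -2.869 \cdot 10^{-7}$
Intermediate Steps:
$q{\left(C,X \right)} = 0$ ($q{\left(C,X \right)} = \frac{0}{X} = 0$)
$h{\left(l \right)} = 8 l \left(700 + l\right)$ ($h{\left(l \right)} = 8 \left(l + \frac{0}{l}\right) \left(l + 700\right) = 8 \left(l + 0\right) \left(700 + l\right) = 8 l \left(700 + l\right)$)
$\frac{1}{-3485531 + \frac{1}{4356668 + h{\left(-602 \right)}}} = \frac{1}{-3485531 + \frac{1}{4356668 + 8 \left(-602\right) \left(700 - 602\right)}} = \frac{1}{-3485531 + \frac{1}{4356668 + 8 \left(-602\right) 98}} = \frac{1}{-3485531 + \frac{1}{4356668 - 471968}} = \frac{1}{-3485531 + \frac{1}{3884700}} = \frac{1}{- \frac{13540242275699}{3884700}} = - \frac{3884700}{13540242275699}$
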